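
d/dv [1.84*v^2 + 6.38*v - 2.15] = 3.68*v + 6.38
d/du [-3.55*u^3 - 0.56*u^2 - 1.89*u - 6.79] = -10.65*u^2 - 1.12*u - 1.89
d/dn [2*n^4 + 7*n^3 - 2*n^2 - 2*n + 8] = 8*n^3 + 21*n^2 - 4*n - 2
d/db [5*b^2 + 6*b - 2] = 10*b + 6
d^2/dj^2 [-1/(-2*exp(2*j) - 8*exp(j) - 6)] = 2*(-(exp(j) + 1)*(exp(2*j) + 4*exp(j) + 3) + 2*(exp(j) + 2)^2*exp(j))*exp(j)/(exp(2*j) + 4*exp(j) + 3)^3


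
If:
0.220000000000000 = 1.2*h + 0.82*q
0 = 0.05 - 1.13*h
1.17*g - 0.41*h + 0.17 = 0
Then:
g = -0.13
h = 0.04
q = 0.20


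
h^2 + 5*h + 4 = (h + 1)*(h + 4)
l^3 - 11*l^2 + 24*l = l*(l - 8)*(l - 3)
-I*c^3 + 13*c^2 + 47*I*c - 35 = (c + 5*I)*(c + 7*I)*(-I*c + 1)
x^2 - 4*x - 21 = (x - 7)*(x + 3)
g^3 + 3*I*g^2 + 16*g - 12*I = (g - 2*I)*(g - I)*(g + 6*I)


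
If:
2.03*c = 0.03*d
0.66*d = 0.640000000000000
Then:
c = 0.01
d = 0.97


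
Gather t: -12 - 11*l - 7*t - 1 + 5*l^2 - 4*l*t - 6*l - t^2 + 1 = 5*l^2 - 17*l - t^2 + t*(-4*l - 7) - 12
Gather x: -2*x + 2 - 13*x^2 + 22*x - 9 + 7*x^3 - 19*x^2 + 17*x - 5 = 7*x^3 - 32*x^2 + 37*x - 12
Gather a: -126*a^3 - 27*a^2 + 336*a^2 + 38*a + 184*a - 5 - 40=-126*a^3 + 309*a^2 + 222*a - 45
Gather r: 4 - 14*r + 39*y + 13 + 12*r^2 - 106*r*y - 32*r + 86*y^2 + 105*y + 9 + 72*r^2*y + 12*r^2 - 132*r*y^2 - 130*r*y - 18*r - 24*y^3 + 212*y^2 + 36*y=r^2*(72*y + 24) + r*(-132*y^2 - 236*y - 64) - 24*y^3 + 298*y^2 + 180*y + 26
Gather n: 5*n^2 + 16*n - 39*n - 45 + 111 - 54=5*n^2 - 23*n + 12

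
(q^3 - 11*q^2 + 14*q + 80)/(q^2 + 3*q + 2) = (q^2 - 13*q + 40)/(q + 1)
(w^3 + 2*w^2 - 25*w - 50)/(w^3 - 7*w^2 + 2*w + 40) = (w + 5)/(w - 4)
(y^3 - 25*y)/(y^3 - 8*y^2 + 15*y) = (y + 5)/(y - 3)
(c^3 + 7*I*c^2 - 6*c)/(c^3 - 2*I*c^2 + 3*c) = (c + 6*I)/(c - 3*I)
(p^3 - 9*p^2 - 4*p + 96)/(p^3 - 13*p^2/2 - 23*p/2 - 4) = 2*(p^2 - p - 12)/(2*p^2 + 3*p + 1)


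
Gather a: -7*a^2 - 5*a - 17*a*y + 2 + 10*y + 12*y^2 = -7*a^2 + a*(-17*y - 5) + 12*y^2 + 10*y + 2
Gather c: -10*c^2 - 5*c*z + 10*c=-10*c^2 + c*(10 - 5*z)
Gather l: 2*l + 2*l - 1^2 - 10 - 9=4*l - 20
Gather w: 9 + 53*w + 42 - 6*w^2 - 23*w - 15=-6*w^2 + 30*w + 36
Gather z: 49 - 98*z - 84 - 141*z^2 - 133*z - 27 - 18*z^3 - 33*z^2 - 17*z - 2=-18*z^3 - 174*z^2 - 248*z - 64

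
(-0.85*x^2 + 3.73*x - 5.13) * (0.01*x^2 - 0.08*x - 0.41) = -0.0085*x^4 + 0.1053*x^3 - 0.00120000000000003*x^2 - 1.1189*x + 2.1033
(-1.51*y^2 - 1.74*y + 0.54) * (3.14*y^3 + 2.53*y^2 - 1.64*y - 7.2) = -4.7414*y^5 - 9.2839*y^4 - 0.230199999999999*y^3 + 15.0918*y^2 + 11.6424*y - 3.888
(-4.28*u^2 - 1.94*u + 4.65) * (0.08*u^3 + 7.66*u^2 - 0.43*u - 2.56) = -0.3424*u^5 - 32.94*u^4 - 12.648*u^3 + 47.41*u^2 + 2.9669*u - 11.904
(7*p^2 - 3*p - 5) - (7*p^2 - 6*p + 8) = 3*p - 13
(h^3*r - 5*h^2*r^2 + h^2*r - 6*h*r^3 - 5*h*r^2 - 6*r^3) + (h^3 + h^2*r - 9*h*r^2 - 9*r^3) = h^3*r + h^3 - 5*h^2*r^2 + 2*h^2*r - 6*h*r^3 - 14*h*r^2 - 15*r^3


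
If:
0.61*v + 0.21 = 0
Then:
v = -0.34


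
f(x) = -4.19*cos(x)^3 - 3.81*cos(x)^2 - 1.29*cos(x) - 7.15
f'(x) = 12.57*sin(x)*cos(x)^2 + 7.62*sin(x)*cos(x) + 1.29*sin(x)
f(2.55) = -6.31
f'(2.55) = 2.02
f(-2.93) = -5.61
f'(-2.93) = -1.23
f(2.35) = -6.67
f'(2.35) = 1.52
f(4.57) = -7.03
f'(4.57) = -0.46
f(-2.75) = -5.90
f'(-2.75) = -1.90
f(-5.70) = -13.32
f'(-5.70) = 9.04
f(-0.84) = -10.95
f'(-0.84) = -8.92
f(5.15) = -8.70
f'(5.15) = -6.14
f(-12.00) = -13.47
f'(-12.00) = 8.95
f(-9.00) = -5.97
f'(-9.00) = -1.97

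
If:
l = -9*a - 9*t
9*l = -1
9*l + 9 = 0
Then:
No Solution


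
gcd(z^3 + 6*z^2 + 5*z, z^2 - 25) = z + 5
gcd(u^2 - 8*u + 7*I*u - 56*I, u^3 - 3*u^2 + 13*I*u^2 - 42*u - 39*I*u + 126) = u + 7*I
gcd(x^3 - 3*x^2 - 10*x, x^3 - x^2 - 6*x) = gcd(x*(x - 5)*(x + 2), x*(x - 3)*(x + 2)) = x^2 + 2*x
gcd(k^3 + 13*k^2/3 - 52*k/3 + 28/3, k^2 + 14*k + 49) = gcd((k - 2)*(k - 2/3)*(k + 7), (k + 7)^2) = k + 7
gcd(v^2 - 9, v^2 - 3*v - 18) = v + 3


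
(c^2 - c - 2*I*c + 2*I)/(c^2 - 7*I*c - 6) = (-c^2 + c + 2*I*c - 2*I)/(-c^2 + 7*I*c + 6)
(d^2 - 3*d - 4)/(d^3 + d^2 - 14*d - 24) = (d + 1)/(d^2 + 5*d + 6)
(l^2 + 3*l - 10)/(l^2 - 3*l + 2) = (l + 5)/(l - 1)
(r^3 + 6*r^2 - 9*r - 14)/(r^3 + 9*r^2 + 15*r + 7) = (r - 2)/(r + 1)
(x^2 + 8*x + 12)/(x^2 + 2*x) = (x + 6)/x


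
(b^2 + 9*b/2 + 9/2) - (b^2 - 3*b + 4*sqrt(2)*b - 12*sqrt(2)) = -4*sqrt(2)*b + 15*b/2 + 9/2 + 12*sqrt(2)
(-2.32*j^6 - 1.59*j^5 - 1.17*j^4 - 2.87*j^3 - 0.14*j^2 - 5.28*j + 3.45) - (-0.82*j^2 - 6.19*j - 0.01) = -2.32*j^6 - 1.59*j^5 - 1.17*j^4 - 2.87*j^3 + 0.68*j^2 + 0.91*j + 3.46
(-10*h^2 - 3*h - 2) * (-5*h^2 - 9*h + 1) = 50*h^4 + 105*h^3 + 27*h^2 + 15*h - 2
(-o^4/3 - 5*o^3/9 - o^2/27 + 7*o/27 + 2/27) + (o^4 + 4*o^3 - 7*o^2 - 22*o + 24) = 2*o^4/3 + 31*o^3/9 - 190*o^2/27 - 587*o/27 + 650/27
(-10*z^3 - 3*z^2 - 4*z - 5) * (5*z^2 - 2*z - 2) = -50*z^5 + 5*z^4 + 6*z^3 - 11*z^2 + 18*z + 10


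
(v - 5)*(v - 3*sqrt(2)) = v^2 - 5*v - 3*sqrt(2)*v + 15*sqrt(2)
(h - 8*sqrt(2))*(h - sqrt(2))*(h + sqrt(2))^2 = h^4 - 7*sqrt(2)*h^3 - 18*h^2 + 14*sqrt(2)*h + 32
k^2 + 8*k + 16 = (k + 4)^2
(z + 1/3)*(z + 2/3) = z^2 + z + 2/9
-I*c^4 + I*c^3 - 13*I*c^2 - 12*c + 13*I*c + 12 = (c - 3*I)*(c - I)*(c + 4*I)*(-I*c + I)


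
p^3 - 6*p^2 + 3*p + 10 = (p - 5)*(p - 2)*(p + 1)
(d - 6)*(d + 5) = d^2 - d - 30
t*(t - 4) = t^2 - 4*t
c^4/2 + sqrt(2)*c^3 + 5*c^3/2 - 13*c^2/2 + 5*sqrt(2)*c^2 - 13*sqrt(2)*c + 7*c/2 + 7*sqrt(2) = (c/2 + sqrt(2))*(c - 1)^2*(c + 7)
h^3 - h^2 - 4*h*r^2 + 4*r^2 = (h - 1)*(h - 2*r)*(h + 2*r)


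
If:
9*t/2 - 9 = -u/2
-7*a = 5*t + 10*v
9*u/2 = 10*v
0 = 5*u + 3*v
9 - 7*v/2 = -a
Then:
No Solution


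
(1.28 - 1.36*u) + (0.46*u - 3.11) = -0.9*u - 1.83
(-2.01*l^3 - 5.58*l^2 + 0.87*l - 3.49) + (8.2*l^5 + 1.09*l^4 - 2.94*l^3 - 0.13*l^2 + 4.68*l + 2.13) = 8.2*l^5 + 1.09*l^4 - 4.95*l^3 - 5.71*l^2 + 5.55*l - 1.36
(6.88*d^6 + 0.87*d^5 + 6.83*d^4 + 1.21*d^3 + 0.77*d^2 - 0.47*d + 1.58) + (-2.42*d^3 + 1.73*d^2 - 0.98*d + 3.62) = 6.88*d^6 + 0.87*d^5 + 6.83*d^4 - 1.21*d^3 + 2.5*d^2 - 1.45*d + 5.2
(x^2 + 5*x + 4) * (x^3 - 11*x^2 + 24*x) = x^5 - 6*x^4 - 27*x^3 + 76*x^2 + 96*x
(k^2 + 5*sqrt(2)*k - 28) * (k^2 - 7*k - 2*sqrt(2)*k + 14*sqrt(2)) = k^4 - 7*k^3 + 3*sqrt(2)*k^3 - 48*k^2 - 21*sqrt(2)*k^2 + 56*sqrt(2)*k + 336*k - 392*sqrt(2)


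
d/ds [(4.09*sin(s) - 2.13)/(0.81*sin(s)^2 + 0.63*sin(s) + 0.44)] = (-3.3129*sin(s)^2 + 3.4506*sin(s) + 3.1415)*cos(s)/(0.6561*sin(s)^4 + 1.0206*sin(s)^3 + 1.1097*sin(s)^2 + 0.5544*sin(s) + 0.1936)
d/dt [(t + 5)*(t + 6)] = 2*t + 11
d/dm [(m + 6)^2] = 2*m + 12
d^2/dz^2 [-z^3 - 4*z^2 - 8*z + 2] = -6*z - 8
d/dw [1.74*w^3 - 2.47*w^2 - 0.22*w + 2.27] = 5.22*w^2 - 4.94*w - 0.22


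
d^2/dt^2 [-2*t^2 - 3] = -4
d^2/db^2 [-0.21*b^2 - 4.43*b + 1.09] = -0.420000000000000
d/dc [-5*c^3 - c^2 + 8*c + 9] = -15*c^2 - 2*c + 8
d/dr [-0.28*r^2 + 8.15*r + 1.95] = 8.15 - 0.56*r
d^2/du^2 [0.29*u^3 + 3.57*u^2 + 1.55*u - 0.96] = 1.74*u + 7.14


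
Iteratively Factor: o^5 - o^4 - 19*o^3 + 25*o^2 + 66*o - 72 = (o - 1)*(o^4 - 19*o^2 + 6*o + 72) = (o - 3)*(o - 1)*(o^3 + 3*o^2 - 10*o - 24) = (o - 3)^2*(o - 1)*(o^2 + 6*o + 8) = (o - 3)^2*(o - 1)*(o + 2)*(o + 4)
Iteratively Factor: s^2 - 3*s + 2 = (s - 2)*(s - 1)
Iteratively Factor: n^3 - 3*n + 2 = (n - 1)*(n^2 + n - 2) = (n - 1)*(n + 2)*(n - 1)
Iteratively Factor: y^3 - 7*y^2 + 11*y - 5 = (y - 1)*(y^2 - 6*y + 5) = (y - 1)^2*(y - 5)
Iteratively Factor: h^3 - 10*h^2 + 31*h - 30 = (h - 5)*(h^2 - 5*h + 6) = (h - 5)*(h - 3)*(h - 2)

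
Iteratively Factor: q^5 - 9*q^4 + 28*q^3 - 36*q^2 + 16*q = (q - 1)*(q^4 - 8*q^3 + 20*q^2 - 16*q) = (q - 2)*(q - 1)*(q^3 - 6*q^2 + 8*q) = (q - 4)*(q - 2)*(q - 1)*(q^2 - 2*q) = q*(q - 4)*(q - 2)*(q - 1)*(q - 2)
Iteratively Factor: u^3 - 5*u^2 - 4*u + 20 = (u + 2)*(u^2 - 7*u + 10) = (u - 5)*(u + 2)*(u - 2)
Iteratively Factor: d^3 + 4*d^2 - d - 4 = (d - 1)*(d^2 + 5*d + 4) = (d - 1)*(d + 4)*(d + 1)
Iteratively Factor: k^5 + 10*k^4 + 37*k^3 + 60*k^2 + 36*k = (k + 2)*(k^4 + 8*k^3 + 21*k^2 + 18*k) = (k + 2)^2*(k^3 + 6*k^2 + 9*k) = k*(k + 2)^2*(k^2 + 6*k + 9) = k*(k + 2)^2*(k + 3)*(k + 3)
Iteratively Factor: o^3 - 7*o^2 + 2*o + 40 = (o + 2)*(o^2 - 9*o + 20) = (o - 4)*(o + 2)*(o - 5)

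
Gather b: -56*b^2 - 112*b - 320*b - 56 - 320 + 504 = -56*b^2 - 432*b + 128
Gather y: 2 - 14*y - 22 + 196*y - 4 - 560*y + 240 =216 - 378*y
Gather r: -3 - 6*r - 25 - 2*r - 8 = -8*r - 36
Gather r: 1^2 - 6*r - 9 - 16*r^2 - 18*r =-16*r^2 - 24*r - 8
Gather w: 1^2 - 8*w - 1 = -8*w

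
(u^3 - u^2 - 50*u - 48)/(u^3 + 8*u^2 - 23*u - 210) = (u^2 - 7*u - 8)/(u^2 + 2*u - 35)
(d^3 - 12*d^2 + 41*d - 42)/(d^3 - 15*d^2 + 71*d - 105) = (d - 2)/(d - 5)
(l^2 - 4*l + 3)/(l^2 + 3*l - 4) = (l - 3)/(l + 4)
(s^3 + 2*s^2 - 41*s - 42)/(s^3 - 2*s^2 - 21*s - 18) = (s + 7)/(s + 3)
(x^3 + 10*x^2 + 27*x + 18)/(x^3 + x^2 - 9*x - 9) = (x + 6)/(x - 3)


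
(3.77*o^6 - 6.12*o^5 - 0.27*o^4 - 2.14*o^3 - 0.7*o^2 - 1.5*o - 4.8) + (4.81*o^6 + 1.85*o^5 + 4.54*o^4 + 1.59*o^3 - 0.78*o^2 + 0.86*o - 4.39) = 8.58*o^6 - 4.27*o^5 + 4.27*o^4 - 0.55*o^3 - 1.48*o^2 - 0.64*o - 9.19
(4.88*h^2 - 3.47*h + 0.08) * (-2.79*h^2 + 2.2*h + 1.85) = -13.6152*h^4 + 20.4173*h^3 + 1.1708*h^2 - 6.2435*h + 0.148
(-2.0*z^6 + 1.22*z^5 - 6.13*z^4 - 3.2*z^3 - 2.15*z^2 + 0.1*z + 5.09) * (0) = 0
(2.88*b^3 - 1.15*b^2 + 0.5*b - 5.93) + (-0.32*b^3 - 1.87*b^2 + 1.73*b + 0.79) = 2.56*b^3 - 3.02*b^2 + 2.23*b - 5.14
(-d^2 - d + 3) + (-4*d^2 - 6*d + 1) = -5*d^2 - 7*d + 4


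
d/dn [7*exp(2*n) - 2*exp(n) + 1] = (14*exp(n) - 2)*exp(n)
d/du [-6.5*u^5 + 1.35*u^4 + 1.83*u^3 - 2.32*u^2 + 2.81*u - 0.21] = -32.5*u^4 + 5.4*u^3 + 5.49*u^2 - 4.64*u + 2.81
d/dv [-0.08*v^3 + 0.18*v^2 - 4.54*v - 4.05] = -0.24*v^2 + 0.36*v - 4.54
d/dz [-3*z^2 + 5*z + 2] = 5 - 6*z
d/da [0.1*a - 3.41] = 0.100000000000000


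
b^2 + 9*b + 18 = (b + 3)*(b + 6)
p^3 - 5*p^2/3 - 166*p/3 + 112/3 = (p - 8)*(p - 2/3)*(p + 7)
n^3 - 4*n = n*(n - 2)*(n + 2)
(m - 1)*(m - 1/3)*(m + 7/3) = m^3 + m^2 - 25*m/9 + 7/9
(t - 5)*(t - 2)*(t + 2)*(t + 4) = t^4 - t^3 - 24*t^2 + 4*t + 80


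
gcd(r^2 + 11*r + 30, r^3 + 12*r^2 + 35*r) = r + 5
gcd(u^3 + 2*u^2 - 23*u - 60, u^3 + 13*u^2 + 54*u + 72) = u^2 + 7*u + 12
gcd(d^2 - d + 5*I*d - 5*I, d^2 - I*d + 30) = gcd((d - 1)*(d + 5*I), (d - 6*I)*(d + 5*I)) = d + 5*I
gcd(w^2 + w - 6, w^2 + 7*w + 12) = w + 3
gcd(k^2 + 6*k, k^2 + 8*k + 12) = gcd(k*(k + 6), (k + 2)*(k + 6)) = k + 6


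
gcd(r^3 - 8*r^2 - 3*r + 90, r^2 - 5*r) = r - 5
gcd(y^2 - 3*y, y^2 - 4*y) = y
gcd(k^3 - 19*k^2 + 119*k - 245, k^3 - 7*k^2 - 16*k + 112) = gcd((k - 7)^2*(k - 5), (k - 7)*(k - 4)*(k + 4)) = k - 7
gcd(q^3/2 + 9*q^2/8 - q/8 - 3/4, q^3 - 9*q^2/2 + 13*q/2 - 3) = 1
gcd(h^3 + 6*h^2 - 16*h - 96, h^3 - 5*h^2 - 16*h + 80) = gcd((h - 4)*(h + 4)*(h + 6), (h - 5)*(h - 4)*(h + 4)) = h^2 - 16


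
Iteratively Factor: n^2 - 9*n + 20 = (n - 5)*(n - 4)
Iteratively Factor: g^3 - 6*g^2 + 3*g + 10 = (g + 1)*(g^2 - 7*g + 10) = (g - 2)*(g + 1)*(g - 5)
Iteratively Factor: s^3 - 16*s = (s - 4)*(s^2 + 4*s) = (s - 4)*(s + 4)*(s)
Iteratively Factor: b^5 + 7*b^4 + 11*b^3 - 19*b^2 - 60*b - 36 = (b - 2)*(b^4 + 9*b^3 + 29*b^2 + 39*b + 18) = (b - 2)*(b + 3)*(b^3 + 6*b^2 + 11*b + 6) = (b - 2)*(b + 2)*(b + 3)*(b^2 + 4*b + 3) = (b - 2)*(b + 2)*(b + 3)^2*(b + 1)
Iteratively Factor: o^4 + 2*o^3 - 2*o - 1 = (o + 1)*(o^3 + o^2 - o - 1) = (o - 1)*(o + 1)*(o^2 + 2*o + 1) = (o - 1)*(o + 1)^2*(o + 1)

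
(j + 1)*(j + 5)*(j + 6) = j^3 + 12*j^2 + 41*j + 30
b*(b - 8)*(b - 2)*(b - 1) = b^4 - 11*b^3 + 26*b^2 - 16*b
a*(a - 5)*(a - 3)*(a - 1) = a^4 - 9*a^3 + 23*a^2 - 15*a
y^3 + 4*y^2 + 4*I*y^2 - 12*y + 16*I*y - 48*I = (y - 2)*(y + 6)*(y + 4*I)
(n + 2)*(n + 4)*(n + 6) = n^3 + 12*n^2 + 44*n + 48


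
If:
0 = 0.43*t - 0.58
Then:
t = 1.35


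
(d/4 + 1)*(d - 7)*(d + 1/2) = d^3/4 - 5*d^2/8 - 59*d/8 - 7/2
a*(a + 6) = a^2 + 6*a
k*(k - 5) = k^2 - 5*k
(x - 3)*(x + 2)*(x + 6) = x^3 + 5*x^2 - 12*x - 36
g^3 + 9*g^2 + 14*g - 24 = (g - 1)*(g + 4)*(g + 6)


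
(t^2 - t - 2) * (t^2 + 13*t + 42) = t^4 + 12*t^3 + 27*t^2 - 68*t - 84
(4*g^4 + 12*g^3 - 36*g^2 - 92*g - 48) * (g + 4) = 4*g^5 + 28*g^4 + 12*g^3 - 236*g^2 - 416*g - 192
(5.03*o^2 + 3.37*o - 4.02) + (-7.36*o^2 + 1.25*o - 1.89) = -2.33*o^2 + 4.62*o - 5.91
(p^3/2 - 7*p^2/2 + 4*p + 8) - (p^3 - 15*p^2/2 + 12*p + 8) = -p^3/2 + 4*p^2 - 8*p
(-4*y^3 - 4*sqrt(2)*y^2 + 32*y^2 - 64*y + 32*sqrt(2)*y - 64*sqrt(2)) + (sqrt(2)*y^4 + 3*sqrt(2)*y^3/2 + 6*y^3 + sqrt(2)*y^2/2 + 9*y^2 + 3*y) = sqrt(2)*y^4 + 2*y^3 + 3*sqrt(2)*y^3/2 - 7*sqrt(2)*y^2/2 + 41*y^2 - 61*y + 32*sqrt(2)*y - 64*sqrt(2)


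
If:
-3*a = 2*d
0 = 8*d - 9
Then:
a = -3/4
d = 9/8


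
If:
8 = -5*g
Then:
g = -8/5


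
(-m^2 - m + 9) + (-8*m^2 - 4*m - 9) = -9*m^2 - 5*m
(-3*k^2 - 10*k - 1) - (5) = -3*k^2 - 10*k - 6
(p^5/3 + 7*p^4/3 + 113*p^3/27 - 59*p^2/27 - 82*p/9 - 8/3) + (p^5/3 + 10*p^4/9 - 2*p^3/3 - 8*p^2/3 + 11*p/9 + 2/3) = 2*p^5/3 + 31*p^4/9 + 95*p^3/27 - 131*p^2/27 - 71*p/9 - 2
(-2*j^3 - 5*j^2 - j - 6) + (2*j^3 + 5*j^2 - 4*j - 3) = -5*j - 9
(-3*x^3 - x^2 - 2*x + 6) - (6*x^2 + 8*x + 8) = -3*x^3 - 7*x^2 - 10*x - 2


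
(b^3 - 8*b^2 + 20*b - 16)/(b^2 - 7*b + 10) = (b^2 - 6*b + 8)/(b - 5)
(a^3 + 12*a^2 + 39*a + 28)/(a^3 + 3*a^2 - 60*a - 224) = (a + 1)/(a - 8)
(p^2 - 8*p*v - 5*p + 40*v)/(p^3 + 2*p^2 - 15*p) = (p^2 - 8*p*v - 5*p + 40*v)/(p*(p^2 + 2*p - 15))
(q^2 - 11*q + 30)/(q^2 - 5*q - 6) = (q - 5)/(q + 1)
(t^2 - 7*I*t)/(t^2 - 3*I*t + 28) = t/(t + 4*I)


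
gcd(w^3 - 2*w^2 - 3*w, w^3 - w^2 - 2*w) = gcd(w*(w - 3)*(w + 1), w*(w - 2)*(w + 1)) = w^2 + w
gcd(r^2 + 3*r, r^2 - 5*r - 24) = r + 3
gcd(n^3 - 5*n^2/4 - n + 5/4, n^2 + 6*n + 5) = n + 1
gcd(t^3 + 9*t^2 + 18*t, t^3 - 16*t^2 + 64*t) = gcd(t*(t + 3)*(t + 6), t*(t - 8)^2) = t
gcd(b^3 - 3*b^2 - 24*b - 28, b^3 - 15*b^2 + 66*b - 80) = 1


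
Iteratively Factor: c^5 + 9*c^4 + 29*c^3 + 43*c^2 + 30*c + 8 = (c + 4)*(c^4 + 5*c^3 + 9*c^2 + 7*c + 2) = (c + 2)*(c + 4)*(c^3 + 3*c^2 + 3*c + 1) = (c + 1)*(c + 2)*(c + 4)*(c^2 + 2*c + 1) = (c + 1)^2*(c + 2)*(c + 4)*(c + 1)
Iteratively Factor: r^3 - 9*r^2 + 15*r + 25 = (r - 5)*(r^2 - 4*r - 5) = (r - 5)^2*(r + 1)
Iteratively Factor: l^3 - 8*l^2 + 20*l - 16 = (l - 2)*(l^2 - 6*l + 8) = (l - 2)^2*(l - 4)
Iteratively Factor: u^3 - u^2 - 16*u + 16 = (u + 4)*(u^2 - 5*u + 4) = (u - 1)*(u + 4)*(u - 4)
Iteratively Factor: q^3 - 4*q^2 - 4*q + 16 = (q - 4)*(q^2 - 4) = (q - 4)*(q + 2)*(q - 2)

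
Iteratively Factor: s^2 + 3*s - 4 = (s + 4)*(s - 1)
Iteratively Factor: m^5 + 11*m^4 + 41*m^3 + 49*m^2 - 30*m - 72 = (m + 2)*(m^4 + 9*m^3 + 23*m^2 + 3*m - 36) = (m + 2)*(m + 3)*(m^3 + 6*m^2 + 5*m - 12) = (m - 1)*(m + 2)*(m + 3)*(m^2 + 7*m + 12) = (m - 1)*(m + 2)*(m + 3)^2*(m + 4)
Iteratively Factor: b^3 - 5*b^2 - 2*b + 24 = (b - 4)*(b^2 - b - 6) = (b - 4)*(b - 3)*(b + 2)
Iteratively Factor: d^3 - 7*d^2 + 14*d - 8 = (d - 1)*(d^2 - 6*d + 8) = (d - 4)*(d - 1)*(d - 2)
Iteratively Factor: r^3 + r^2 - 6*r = (r - 2)*(r^2 + 3*r) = (r - 2)*(r + 3)*(r)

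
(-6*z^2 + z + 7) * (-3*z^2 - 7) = 18*z^4 - 3*z^3 + 21*z^2 - 7*z - 49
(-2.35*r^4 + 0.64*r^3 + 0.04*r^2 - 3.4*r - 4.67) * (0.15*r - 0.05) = -0.3525*r^5 + 0.2135*r^4 - 0.026*r^3 - 0.512*r^2 - 0.5305*r + 0.2335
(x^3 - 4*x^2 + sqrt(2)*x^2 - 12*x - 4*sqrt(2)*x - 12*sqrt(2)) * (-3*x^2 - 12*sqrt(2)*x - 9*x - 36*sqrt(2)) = -3*x^5 - 15*sqrt(2)*x^4 + 3*x^4 + 15*sqrt(2)*x^3 + 48*x^3 + 132*x^2 + 360*sqrt(2)*x^2 + 576*x + 540*sqrt(2)*x + 864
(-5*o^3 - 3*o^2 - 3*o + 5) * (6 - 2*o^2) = 10*o^5 + 6*o^4 - 24*o^3 - 28*o^2 - 18*o + 30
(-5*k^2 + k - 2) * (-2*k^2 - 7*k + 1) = 10*k^4 + 33*k^3 - 8*k^2 + 15*k - 2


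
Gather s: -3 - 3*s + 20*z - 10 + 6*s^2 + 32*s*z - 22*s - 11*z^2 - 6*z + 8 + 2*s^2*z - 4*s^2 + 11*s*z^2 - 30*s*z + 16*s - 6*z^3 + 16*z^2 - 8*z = s^2*(2*z + 2) + s*(11*z^2 + 2*z - 9) - 6*z^3 + 5*z^2 + 6*z - 5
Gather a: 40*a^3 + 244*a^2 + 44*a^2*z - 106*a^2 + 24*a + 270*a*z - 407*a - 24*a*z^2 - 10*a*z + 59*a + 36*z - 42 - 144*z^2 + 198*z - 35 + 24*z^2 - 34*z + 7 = 40*a^3 + a^2*(44*z + 138) + a*(-24*z^2 + 260*z - 324) - 120*z^2 + 200*z - 70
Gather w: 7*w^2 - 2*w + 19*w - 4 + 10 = 7*w^2 + 17*w + 6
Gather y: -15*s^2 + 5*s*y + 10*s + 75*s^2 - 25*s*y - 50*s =60*s^2 - 20*s*y - 40*s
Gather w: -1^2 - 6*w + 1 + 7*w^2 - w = 7*w^2 - 7*w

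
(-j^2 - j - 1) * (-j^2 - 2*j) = j^4 + 3*j^3 + 3*j^2 + 2*j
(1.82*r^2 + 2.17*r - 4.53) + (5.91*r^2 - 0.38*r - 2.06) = 7.73*r^2 + 1.79*r - 6.59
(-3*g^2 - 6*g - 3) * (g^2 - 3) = -3*g^4 - 6*g^3 + 6*g^2 + 18*g + 9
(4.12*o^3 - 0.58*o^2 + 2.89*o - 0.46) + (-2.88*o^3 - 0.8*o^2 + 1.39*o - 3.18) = 1.24*o^3 - 1.38*o^2 + 4.28*o - 3.64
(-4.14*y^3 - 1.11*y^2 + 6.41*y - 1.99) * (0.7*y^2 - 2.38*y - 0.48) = -2.898*y^5 + 9.0762*y^4 + 9.116*y^3 - 16.116*y^2 + 1.6594*y + 0.9552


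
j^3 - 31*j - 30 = (j - 6)*(j + 1)*(j + 5)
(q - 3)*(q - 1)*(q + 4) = q^3 - 13*q + 12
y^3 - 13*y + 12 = (y - 3)*(y - 1)*(y + 4)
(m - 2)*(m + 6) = m^2 + 4*m - 12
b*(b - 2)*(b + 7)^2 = b^4 + 12*b^3 + 21*b^2 - 98*b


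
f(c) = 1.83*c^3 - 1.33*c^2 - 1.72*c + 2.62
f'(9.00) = 419.03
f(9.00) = 1213.48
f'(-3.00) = 55.67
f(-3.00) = -53.60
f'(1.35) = 4.69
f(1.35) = 2.38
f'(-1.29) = 10.85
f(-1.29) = -1.30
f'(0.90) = 0.33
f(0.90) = 1.33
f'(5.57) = 153.79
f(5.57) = 268.02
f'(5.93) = 175.56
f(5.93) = 327.26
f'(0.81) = -0.27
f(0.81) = 1.33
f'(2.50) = 25.94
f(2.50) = 18.60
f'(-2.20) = 30.70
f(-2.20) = -19.52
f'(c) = 5.49*c^2 - 2.66*c - 1.72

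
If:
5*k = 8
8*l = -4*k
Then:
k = 8/5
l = -4/5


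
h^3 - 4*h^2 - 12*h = h*(h - 6)*(h + 2)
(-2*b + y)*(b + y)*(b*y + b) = -2*b^3*y - 2*b^3 - b^2*y^2 - b^2*y + b*y^3 + b*y^2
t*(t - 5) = t^2 - 5*t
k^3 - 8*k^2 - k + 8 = (k - 8)*(k - 1)*(k + 1)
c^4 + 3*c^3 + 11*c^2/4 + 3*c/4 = c*(c + 1/2)*(c + 1)*(c + 3/2)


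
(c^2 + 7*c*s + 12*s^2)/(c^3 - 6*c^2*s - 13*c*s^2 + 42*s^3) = (c + 4*s)/(c^2 - 9*c*s + 14*s^2)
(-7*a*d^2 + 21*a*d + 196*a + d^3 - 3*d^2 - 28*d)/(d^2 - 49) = (-7*a*d - 28*a + d^2 + 4*d)/(d + 7)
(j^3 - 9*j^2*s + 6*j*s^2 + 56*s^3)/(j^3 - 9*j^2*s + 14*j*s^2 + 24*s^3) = (-j^2 + 5*j*s + 14*s^2)/(-j^2 + 5*j*s + 6*s^2)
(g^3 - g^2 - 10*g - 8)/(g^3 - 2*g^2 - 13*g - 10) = (g - 4)/(g - 5)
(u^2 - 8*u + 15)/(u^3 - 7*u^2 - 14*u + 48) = (u^2 - 8*u + 15)/(u^3 - 7*u^2 - 14*u + 48)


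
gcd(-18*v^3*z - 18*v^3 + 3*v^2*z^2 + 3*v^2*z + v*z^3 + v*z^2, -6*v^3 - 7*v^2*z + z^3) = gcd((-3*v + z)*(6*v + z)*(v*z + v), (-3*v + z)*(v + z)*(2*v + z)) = -3*v + z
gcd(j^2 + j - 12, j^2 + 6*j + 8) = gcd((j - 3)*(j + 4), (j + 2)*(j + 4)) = j + 4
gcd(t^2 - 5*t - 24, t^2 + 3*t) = t + 3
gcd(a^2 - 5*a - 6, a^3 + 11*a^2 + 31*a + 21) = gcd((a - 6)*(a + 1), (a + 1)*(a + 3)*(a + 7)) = a + 1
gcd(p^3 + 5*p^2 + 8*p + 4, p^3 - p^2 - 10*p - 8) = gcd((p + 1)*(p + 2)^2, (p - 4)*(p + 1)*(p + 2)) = p^2 + 3*p + 2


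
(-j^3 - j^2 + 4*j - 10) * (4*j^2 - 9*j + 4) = -4*j^5 + 5*j^4 + 21*j^3 - 80*j^2 + 106*j - 40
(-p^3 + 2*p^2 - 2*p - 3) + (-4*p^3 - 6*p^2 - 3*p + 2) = -5*p^3 - 4*p^2 - 5*p - 1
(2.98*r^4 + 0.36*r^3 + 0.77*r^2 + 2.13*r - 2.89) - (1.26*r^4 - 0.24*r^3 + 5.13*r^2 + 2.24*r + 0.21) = 1.72*r^4 + 0.6*r^3 - 4.36*r^2 - 0.11*r - 3.1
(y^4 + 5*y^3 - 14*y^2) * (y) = y^5 + 5*y^4 - 14*y^3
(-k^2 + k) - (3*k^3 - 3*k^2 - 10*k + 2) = -3*k^3 + 2*k^2 + 11*k - 2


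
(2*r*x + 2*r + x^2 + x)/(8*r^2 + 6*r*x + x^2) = (x + 1)/(4*r + x)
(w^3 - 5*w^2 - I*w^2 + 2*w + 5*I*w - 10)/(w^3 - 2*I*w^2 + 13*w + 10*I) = (w^2 - w*(5 + 2*I) + 10*I)/(w^2 - 3*I*w + 10)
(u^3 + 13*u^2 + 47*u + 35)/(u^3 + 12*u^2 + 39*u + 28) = (u + 5)/(u + 4)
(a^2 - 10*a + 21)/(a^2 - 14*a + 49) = (a - 3)/(a - 7)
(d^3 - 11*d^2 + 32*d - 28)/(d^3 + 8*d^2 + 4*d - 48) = (d^2 - 9*d + 14)/(d^2 + 10*d + 24)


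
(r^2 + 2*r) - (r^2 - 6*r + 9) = 8*r - 9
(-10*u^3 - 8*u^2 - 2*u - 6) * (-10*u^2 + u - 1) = 100*u^5 + 70*u^4 + 22*u^3 + 66*u^2 - 4*u + 6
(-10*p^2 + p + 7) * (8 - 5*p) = 50*p^3 - 85*p^2 - 27*p + 56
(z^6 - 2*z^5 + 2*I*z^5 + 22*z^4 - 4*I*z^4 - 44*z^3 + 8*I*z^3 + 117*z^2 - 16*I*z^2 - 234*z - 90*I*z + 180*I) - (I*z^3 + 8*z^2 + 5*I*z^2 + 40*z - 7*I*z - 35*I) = z^6 - 2*z^5 + 2*I*z^5 + 22*z^4 - 4*I*z^4 - 44*z^3 + 7*I*z^3 + 109*z^2 - 21*I*z^2 - 274*z - 83*I*z + 215*I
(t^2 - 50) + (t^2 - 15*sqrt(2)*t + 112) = 2*t^2 - 15*sqrt(2)*t + 62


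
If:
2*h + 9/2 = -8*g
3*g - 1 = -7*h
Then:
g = -67/100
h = 43/100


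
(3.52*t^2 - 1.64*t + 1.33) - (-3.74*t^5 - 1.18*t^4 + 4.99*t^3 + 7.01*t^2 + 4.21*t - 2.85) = 3.74*t^5 + 1.18*t^4 - 4.99*t^3 - 3.49*t^2 - 5.85*t + 4.18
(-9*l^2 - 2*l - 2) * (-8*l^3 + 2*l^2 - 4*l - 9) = 72*l^5 - 2*l^4 + 48*l^3 + 85*l^2 + 26*l + 18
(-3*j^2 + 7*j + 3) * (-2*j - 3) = 6*j^3 - 5*j^2 - 27*j - 9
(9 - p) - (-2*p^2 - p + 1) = 2*p^2 + 8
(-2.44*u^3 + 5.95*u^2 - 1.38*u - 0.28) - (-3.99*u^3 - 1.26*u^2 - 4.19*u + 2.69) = 1.55*u^3 + 7.21*u^2 + 2.81*u - 2.97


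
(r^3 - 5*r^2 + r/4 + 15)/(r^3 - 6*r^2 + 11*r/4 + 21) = (2*r - 5)/(2*r - 7)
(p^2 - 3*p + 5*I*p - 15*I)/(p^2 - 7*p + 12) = (p + 5*I)/(p - 4)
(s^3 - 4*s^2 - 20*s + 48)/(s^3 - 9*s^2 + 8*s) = (s^3 - 4*s^2 - 20*s + 48)/(s*(s^2 - 9*s + 8))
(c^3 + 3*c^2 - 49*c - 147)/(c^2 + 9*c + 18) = (c^2 - 49)/(c + 6)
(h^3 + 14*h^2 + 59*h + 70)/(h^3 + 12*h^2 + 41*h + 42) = (h + 5)/(h + 3)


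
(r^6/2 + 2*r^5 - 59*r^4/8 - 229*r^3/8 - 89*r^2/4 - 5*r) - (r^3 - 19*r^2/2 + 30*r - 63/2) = r^6/2 + 2*r^5 - 59*r^4/8 - 237*r^3/8 - 51*r^2/4 - 35*r + 63/2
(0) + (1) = 1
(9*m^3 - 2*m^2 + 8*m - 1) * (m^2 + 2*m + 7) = 9*m^5 + 16*m^4 + 67*m^3 + m^2 + 54*m - 7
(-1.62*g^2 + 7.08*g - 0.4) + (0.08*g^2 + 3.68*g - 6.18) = -1.54*g^2 + 10.76*g - 6.58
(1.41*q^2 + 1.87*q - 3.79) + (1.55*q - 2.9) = 1.41*q^2 + 3.42*q - 6.69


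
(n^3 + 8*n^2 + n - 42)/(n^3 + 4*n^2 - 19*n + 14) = (n + 3)/(n - 1)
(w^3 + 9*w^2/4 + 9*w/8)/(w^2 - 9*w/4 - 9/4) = w*(2*w + 3)/(2*(w - 3))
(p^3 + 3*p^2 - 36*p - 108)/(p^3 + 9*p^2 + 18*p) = (p - 6)/p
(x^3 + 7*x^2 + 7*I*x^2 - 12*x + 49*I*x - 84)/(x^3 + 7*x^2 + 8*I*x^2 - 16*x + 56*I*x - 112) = (x + 3*I)/(x + 4*I)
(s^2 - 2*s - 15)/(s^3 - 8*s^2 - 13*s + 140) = (s + 3)/(s^2 - 3*s - 28)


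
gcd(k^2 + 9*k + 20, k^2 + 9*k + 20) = k^2 + 9*k + 20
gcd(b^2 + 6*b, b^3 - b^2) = b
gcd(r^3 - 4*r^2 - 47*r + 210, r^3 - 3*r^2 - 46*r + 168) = r^2 + r - 42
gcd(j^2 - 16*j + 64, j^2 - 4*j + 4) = 1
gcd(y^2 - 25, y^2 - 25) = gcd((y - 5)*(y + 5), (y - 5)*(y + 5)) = y^2 - 25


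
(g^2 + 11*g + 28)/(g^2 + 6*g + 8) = (g + 7)/(g + 2)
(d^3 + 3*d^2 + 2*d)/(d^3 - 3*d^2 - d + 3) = d*(d + 2)/(d^2 - 4*d + 3)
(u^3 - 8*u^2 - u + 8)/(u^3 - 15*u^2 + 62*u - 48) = (u + 1)/(u - 6)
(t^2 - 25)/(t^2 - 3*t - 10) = (t + 5)/(t + 2)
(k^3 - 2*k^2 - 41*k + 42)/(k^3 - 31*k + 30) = (k - 7)/(k - 5)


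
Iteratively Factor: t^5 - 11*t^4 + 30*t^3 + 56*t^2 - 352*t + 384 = (t - 2)*(t^4 - 9*t^3 + 12*t^2 + 80*t - 192) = (t - 4)*(t - 2)*(t^3 - 5*t^2 - 8*t + 48) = (t - 4)^2*(t - 2)*(t^2 - t - 12) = (t - 4)^3*(t - 2)*(t + 3)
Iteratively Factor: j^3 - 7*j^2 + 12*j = (j)*(j^2 - 7*j + 12) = j*(j - 4)*(j - 3)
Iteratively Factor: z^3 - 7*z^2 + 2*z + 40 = (z - 5)*(z^2 - 2*z - 8) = (z - 5)*(z + 2)*(z - 4)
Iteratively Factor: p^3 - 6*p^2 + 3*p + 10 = (p - 5)*(p^2 - p - 2) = (p - 5)*(p + 1)*(p - 2)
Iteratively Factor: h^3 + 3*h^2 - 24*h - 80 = (h + 4)*(h^2 - h - 20) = (h + 4)^2*(h - 5)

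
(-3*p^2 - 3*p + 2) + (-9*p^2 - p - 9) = -12*p^2 - 4*p - 7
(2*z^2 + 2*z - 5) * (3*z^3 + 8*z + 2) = 6*z^5 + 6*z^4 + z^3 + 20*z^2 - 36*z - 10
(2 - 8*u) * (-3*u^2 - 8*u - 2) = 24*u^3 + 58*u^2 - 4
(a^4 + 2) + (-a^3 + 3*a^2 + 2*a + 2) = a^4 - a^3 + 3*a^2 + 2*a + 4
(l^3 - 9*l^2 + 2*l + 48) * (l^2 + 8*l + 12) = l^5 - l^4 - 58*l^3 - 44*l^2 + 408*l + 576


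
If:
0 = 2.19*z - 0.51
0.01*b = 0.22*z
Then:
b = 5.12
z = 0.23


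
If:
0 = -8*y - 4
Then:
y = -1/2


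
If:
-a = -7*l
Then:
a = 7*l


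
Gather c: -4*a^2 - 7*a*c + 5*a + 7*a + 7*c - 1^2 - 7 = -4*a^2 + 12*a + c*(7 - 7*a) - 8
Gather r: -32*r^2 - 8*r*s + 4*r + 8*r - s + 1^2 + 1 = -32*r^2 + r*(12 - 8*s) - s + 2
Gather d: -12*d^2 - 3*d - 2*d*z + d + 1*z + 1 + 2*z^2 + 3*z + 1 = -12*d^2 + d*(-2*z - 2) + 2*z^2 + 4*z + 2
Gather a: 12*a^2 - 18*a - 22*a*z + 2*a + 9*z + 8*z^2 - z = 12*a^2 + a*(-22*z - 16) + 8*z^2 + 8*z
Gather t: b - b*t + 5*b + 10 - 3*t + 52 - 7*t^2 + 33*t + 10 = 6*b - 7*t^2 + t*(30 - b) + 72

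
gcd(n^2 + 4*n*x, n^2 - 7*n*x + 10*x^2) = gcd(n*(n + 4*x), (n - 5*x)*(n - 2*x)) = 1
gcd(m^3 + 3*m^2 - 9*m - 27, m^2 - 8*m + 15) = m - 3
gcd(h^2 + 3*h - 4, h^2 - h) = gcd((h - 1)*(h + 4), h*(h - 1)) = h - 1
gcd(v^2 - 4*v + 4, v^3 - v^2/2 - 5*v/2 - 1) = v - 2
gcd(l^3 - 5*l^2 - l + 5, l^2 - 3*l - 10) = l - 5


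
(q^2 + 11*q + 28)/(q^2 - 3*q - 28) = (q + 7)/(q - 7)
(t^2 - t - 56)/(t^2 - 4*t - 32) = (t + 7)/(t + 4)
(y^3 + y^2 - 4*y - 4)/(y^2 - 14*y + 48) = (y^3 + y^2 - 4*y - 4)/(y^2 - 14*y + 48)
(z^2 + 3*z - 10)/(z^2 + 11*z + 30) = (z - 2)/(z + 6)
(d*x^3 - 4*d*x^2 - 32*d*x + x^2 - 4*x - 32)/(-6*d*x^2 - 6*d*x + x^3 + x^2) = (-d*x^3 + 4*d*x^2 + 32*d*x - x^2 + 4*x + 32)/(x*(6*d*x + 6*d - x^2 - x))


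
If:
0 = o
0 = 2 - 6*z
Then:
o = 0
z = 1/3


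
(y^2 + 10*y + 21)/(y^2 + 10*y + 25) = (y^2 + 10*y + 21)/(y^2 + 10*y + 25)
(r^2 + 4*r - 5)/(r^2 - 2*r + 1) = (r + 5)/(r - 1)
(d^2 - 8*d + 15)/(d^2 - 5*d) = (d - 3)/d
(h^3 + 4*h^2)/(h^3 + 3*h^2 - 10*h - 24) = h^2/(h^2 - h - 6)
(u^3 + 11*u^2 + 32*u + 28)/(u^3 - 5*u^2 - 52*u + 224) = (u^2 + 4*u + 4)/(u^2 - 12*u + 32)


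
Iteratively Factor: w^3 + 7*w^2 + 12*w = (w)*(w^2 + 7*w + 12) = w*(w + 3)*(w + 4)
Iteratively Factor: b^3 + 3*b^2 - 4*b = (b)*(b^2 + 3*b - 4) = b*(b - 1)*(b + 4)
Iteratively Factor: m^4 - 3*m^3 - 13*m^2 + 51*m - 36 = (m - 3)*(m^3 - 13*m + 12) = (m - 3)^2*(m^2 + 3*m - 4) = (m - 3)^2*(m + 4)*(m - 1)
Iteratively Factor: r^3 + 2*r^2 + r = (r + 1)*(r^2 + r) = r*(r + 1)*(r + 1)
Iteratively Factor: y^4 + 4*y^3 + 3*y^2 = (y)*(y^3 + 4*y^2 + 3*y) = y*(y + 1)*(y^2 + 3*y) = y*(y + 1)*(y + 3)*(y)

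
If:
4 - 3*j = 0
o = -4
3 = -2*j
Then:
No Solution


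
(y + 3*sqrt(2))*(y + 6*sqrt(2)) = y^2 + 9*sqrt(2)*y + 36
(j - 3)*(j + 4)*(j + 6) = j^3 + 7*j^2 - 6*j - 72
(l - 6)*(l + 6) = l^2 - 36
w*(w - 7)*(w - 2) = w^3 - 9*w^2 + 14*w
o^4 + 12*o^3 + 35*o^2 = o^2*(o + 5)*(o + 7)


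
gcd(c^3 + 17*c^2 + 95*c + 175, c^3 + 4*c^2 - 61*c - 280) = c^2 + 12*c + 35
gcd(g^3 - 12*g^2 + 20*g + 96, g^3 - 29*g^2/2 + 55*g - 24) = g^2 - 14*g + 48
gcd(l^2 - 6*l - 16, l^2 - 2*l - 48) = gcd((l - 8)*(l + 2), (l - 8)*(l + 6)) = l - 8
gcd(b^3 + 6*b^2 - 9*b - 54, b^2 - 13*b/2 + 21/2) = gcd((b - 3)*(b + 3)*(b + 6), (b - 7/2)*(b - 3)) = b - 3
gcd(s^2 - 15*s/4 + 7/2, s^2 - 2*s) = s - 2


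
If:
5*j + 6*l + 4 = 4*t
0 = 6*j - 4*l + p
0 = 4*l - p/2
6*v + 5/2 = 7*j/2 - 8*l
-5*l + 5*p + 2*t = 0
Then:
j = 4/109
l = -6/109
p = -48/109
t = 105/109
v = -421/1308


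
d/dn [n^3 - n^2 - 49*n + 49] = 3*n^2 - 2*n - 49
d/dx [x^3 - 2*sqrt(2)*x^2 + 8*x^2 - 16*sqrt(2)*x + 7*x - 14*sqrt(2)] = 3*x^2 - 4*sqrt(2)*x + 16*x - 16*sqrt(2) + 7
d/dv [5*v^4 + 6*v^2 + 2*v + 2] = 20*v^3 + 12*v + 2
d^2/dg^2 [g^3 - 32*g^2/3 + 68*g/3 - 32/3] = 6*g - 64/3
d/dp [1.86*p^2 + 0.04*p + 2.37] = 3.72*p + 0.04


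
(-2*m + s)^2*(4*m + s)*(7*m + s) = 112*m^4 - 68*m^3*s - 12*m^2*s^2 + 7*m*s^3 + s^4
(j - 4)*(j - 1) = j^2 - 5*j + 4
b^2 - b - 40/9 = (b - 8/3)*(b + 5/3)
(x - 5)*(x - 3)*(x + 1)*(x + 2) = x^4 - 5*x^3 - 7*x^2 + 29*x + 30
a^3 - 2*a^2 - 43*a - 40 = (a - 8)*(a + 1)*(a + 5)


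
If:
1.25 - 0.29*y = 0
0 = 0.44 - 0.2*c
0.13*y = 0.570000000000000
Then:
No Solution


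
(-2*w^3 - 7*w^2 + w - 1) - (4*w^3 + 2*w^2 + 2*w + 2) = -6*w^3 - 9*w^2 - w - 3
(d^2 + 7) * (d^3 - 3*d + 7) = d^5 + 4*d^3 + 7*d^2 - 21*d + 49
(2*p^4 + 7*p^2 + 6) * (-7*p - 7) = -14*p^5 - 14*p^4 - 49*p^3 - 49*p^2 - 42*p - 42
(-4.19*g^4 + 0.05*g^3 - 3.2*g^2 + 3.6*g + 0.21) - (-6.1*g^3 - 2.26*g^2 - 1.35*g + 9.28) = -4.19*g^4 + 6.15*g^3 - 0.94*g^2 + 4.95*g - 9.07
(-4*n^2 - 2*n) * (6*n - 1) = -24*n^3 - 8*n^2 + 2*n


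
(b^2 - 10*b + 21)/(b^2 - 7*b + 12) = (b - 7)/(b - 4)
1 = 1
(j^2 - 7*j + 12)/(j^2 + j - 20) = (j - 3)/(j + 5)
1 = 1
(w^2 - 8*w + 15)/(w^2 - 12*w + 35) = (w - 3)/(w - 7)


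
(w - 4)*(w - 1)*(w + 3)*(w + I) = w^4 - 2*w^3 + I*w^3 - 11*w^2 - 2*I*w^2 + 12*w - 11*I*w + 12*I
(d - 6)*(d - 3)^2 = d^3 - 12*d^2 + 45*d - 54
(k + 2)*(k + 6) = k^2 + 8*k + 12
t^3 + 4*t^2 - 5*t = t*(t - 1)*(t + 5)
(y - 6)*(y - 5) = y^2 - 11*y + 30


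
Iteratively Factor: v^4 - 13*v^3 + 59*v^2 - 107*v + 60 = (v - 4)*(v^3 - 9*v^2 + 23*v - 15) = (v - 4)*(v - 3)*(v^2 - 6*v + 5) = (v - 5)*(v - 4)*(v - 3)*(v - 1)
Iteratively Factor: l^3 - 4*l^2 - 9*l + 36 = (l - 4)*(l^2 - 9) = (l - 4)*(l + 3)*(l - 3)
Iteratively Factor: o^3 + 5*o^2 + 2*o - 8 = (o - 1)*(o^2 + 6*o + 8) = (o - 1)*(o + 4)*(o + 2)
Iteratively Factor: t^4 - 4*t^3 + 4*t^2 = (t)*(t^3 - 4*t^2 + 4*t) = t*(t - 2)*(t^2 - 2*t) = t^2*(t - 2)*(t - 2)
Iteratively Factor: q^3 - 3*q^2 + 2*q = (q - 2)*(q^2 - q) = (q - 2)*(q - 1)*(q)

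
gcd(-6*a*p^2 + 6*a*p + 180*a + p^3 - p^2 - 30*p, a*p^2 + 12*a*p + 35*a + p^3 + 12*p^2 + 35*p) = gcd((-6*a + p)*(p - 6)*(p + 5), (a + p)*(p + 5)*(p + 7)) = p + 5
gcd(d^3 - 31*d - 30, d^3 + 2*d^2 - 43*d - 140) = d + 5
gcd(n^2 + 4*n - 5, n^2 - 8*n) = 1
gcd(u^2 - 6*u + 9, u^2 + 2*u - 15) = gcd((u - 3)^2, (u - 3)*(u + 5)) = u - 3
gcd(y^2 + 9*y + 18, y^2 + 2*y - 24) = y + 6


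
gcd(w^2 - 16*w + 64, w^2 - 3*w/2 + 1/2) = 1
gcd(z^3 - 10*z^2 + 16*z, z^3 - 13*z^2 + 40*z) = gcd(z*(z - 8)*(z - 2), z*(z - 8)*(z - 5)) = z^2 - 8*z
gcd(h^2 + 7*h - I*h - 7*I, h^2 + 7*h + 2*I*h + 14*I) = h + 7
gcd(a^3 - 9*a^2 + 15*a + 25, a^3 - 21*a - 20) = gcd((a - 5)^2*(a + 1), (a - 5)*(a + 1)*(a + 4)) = a^2 - 4*a - 5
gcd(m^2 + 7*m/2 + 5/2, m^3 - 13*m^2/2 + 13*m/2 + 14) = m + 1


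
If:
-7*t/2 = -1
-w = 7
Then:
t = 2/7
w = -7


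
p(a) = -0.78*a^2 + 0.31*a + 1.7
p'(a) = 0.31 - 1.56*a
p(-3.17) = -7.12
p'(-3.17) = 5.26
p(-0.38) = 1.47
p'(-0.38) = 0.90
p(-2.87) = -5.61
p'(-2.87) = 4.79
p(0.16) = 1.73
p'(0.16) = 0.06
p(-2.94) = -5.95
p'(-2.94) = 4.90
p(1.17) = 0.99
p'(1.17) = -1.52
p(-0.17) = 1.62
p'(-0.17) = 0.58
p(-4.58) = -16.08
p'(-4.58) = 7.45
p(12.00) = -106.90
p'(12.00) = -18.41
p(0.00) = 1.70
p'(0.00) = 0.31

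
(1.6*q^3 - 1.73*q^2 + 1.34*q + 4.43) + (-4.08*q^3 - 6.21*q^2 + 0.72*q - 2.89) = -2.48*q^3 - 7.94*q^2 + 2.06*q + 1.54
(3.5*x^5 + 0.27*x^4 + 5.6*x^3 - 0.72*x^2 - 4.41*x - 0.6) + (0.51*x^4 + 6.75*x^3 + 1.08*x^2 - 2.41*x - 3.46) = 3.5*x^5 + 0.78*x^4 + 12.35*x^3 + 0.36*x^2 - 6.82*x - 4.06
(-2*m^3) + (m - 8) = -2*m^3 + m - 8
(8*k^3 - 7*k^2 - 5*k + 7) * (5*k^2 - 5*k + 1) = 40*k^5 - 75*k^4 + 18*k^3 + 53*k^2 - 40*k + 7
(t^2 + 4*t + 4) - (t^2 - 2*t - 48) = 6*t + 52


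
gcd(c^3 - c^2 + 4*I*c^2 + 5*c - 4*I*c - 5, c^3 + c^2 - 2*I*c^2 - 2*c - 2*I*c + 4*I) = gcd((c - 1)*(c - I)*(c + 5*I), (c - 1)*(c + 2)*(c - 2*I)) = c - 1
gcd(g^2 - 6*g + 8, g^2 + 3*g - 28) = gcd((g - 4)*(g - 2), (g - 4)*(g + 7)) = g - 4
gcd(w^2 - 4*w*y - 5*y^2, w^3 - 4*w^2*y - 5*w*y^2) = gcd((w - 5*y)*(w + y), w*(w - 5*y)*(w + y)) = -w^2 + 4*w*y + 5*y^2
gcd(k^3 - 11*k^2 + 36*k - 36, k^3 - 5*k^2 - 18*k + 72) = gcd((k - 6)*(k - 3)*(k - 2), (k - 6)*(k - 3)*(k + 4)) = k^2 - 9*k + 18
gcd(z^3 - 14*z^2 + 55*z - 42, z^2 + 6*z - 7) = z - 1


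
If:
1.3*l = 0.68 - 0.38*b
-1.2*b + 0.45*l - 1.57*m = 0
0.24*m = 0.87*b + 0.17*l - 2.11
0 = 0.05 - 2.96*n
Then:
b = 2.01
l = -0.06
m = -1.55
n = 0.02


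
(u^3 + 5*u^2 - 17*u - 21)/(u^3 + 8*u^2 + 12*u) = (u^3 + 5*u^2 - 17*u - 21)/(u*(u^2 + 8*u + 12))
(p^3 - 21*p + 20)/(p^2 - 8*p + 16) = (p^2 + 4*p - 5)/(p - 4)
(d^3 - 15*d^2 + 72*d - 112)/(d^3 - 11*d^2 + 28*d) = (d - 4)/d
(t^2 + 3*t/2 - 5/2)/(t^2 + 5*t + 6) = (2*t^2 + 3*t - 5)/(2*(t^2 + 5*t + 6))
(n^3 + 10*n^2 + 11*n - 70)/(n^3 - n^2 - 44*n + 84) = (n + 5)/(n - 6)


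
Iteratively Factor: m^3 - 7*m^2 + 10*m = (m)*(m^2 - 7*m + 10) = m*(m - 2)*(m - 5)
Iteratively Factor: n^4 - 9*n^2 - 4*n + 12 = (n + 2)*(n^3 - 2*n^2 - 5*n + 6) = (n - 1)*(n + 2)*(n^2 - n - 6) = (n - 3)*(n - 1)*(n + 2)*(n + 2)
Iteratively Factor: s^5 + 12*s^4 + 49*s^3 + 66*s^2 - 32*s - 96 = (s + 4)*(s^4 + 8*s^3 + 17*s^2 - 2*s - 24) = (s + 3)*(s + 4)*(s^3 + 5*s^2 + 2*s - 8) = (s - 1)*(s + 3)*(s + 4)*(s^2 + 6*s + 8) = (s - 1)*(s + 3)*(s + 4)^2*(s + 2)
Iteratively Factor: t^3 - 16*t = (t - 4)*(t^2 + 4*t) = (t - 4)*(t + 4)*(t)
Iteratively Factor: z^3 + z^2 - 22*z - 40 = (z + 2)*(z^2 - z - 20) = (z + 2)*(z + 4)*(z - 5)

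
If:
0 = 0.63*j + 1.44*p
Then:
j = -2.28571428571429*p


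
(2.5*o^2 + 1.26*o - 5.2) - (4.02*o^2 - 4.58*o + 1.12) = -1.52*o^2 + 5.84*o - 6.32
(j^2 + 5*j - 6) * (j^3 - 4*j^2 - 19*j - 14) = j^5 + j^4 - 45*j^3 - 85*j^2 + 44*j + 84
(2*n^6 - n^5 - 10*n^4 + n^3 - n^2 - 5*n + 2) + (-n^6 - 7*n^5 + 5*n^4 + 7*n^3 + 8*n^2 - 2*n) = n^6 - 8*n^5 - 5*n^4 + 8*n^3 + 7*n^2 - 7*n + 2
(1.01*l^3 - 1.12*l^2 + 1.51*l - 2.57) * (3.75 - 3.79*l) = -3.8279*l^4 + 8.0323*l^3 - 9.9229*l^2 + 15.4028*l - 9.6375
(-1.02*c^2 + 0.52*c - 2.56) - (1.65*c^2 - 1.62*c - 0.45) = -2.67*c^2 + 2.14*c - 2.11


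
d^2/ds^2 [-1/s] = -2/s^3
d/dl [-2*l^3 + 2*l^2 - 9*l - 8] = -6*l^2 + 4*l - 9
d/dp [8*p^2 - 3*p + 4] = 16*p - 3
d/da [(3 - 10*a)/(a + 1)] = -13/(a + 1)^2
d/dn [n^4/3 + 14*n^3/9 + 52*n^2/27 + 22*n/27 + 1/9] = 4*n^3/3 + 14*n^2/3 + 104*n/27 + 22/27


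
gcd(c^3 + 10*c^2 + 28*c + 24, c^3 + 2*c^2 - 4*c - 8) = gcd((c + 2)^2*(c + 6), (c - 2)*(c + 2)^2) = c^2 + 4*c + 4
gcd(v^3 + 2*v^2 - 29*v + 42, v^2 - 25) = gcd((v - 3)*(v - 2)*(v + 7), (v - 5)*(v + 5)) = 1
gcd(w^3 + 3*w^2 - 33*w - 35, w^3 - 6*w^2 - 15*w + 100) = w - 5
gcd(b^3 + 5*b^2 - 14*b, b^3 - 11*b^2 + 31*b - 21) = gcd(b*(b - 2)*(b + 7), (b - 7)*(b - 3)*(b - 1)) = 1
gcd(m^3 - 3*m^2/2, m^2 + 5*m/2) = m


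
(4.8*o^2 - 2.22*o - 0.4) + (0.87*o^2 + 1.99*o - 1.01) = 5.67*o^2 - 0.23*o - 1.41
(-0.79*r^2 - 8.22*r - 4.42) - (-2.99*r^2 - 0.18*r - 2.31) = 2.2*r^2 - 8.04*r - 2.11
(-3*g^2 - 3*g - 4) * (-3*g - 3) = 9*g^3 + 18*g^2 + 21*g + 12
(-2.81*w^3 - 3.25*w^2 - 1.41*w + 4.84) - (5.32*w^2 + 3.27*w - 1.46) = -2.81*w^3 - 8.57*w^2 - 4.68*w + 6.3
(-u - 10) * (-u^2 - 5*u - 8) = u^3 + 15*u^2 + 58*u + 80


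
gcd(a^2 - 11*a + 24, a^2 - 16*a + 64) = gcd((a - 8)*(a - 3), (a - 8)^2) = a - 8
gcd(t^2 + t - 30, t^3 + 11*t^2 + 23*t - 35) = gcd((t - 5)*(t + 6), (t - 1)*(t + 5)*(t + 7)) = 1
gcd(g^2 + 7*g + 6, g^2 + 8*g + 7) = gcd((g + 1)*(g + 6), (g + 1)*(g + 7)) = g + 1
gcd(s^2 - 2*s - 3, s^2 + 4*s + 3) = s + 1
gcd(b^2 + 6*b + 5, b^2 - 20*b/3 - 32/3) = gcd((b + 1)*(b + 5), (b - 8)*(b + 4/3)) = 1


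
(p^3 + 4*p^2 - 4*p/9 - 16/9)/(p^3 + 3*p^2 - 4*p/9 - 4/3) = (p + 4)/(p + 3)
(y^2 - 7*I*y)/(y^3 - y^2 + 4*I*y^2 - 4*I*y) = (y - 7*I)/(y^2 - y + 4*I*y - 4*I)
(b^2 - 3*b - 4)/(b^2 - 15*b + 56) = (b^2 - 3*b - 4)/(b^2 - 15*b + 56)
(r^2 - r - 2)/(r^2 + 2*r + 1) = (r - 2)/(r + 1)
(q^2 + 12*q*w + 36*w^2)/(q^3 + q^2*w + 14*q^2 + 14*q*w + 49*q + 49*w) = (q^2 + 12*q*w + 36*w^2)/(q^3 + q^2*w + 14*q^2 + 14*q*w + 49*q + 49*w)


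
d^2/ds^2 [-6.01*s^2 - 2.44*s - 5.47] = -12.0200000000000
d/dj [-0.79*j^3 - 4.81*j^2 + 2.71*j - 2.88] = -2.37*j^2 - 9.62*j + 2.71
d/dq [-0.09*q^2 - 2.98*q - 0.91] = -0.18*q - 2.98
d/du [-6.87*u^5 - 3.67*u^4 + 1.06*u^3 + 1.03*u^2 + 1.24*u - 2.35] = -34.35*u^4 - 14.68*u^3 + 3.18*u^2 + 2.06*u + 1.24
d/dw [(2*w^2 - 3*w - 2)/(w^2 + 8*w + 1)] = (19*w^2 + 8*w + 13)/(w^4 + 16*w^3 + 66*w^2 + 16*w + 1)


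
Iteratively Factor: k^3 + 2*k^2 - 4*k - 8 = (k - 2)*(k^2 + 4*k + 4) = (k - 2)*(k + 2)*(k + 2)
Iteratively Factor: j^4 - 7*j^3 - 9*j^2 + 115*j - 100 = (j - 1)*(j^3 - 6*j^2 - 15*j + 100) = (j - 5)*(j - 1)*(j^2 - j - 20) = (j - 5)^2*(j - 1)*(j + 4)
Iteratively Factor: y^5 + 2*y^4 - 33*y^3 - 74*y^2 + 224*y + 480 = (y + 4)*(y^4 - 2*y^3 - 25*y^2 + 26*y + 120) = (y + 2)*(y + 4)*(y^3 - 4*y^2 - 17*y + 60) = (y - 5)*(y + 2)*(y + 4)*(y^2 + y - 12) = (y - 5)*(y - 3)*(y + 2)*(y + 4)*(y + 4)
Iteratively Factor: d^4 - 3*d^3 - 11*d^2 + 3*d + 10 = (d + 1)*(d^3 - 4*d^2 - 7*d + 10) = (d + 1)*(d + 2)*(d^2 - 6*d + 5) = (d - 1)*(d + 1)*(d + 2)*(d - 5)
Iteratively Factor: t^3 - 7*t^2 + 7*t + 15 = (t - 3)*(t^2 - 4*t - 5) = (t - 3)*(t + 1)*(t - 5)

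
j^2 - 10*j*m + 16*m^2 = (j - 8*m)*(j - 2*m)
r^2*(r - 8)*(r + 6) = r^4 - 2*r^3 - 48*r^2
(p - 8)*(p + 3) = p^2 - 5*p - 24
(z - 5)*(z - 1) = z^2 - 6*z + 5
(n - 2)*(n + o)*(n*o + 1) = n^3*o + n^2*o^2 - 2*n^2*o + n^2 - 2*n*o^2 + n*o - 2*n - 2*o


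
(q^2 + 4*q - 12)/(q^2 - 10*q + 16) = (q + 6)/(q - 8)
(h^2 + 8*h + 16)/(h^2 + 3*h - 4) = (h + 4)/(h - 1)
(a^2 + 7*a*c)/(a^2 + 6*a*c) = (a + 7*c)/(a + 6*c)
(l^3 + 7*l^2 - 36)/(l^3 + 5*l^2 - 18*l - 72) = (l - 2)/(l - 4)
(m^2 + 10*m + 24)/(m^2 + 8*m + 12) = (m + 4)/(m + 2)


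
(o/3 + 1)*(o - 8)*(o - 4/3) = o^3/3 - 19*o^2/9 - 52*o/9 + 32/3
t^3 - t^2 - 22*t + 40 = (t - 4)*(t - 2)*(t + 5)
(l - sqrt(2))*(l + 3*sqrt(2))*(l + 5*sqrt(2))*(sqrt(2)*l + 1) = sqrt(2)*l^4 + 15*l^3 + 21*sqrt(2)*l^2 - 46*l - 30*sqrt(2)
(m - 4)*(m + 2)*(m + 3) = m^3 + m^2 - 14*m - 24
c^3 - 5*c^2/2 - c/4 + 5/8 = (c - 5/2)*(c - 1/2)*(c + 1/2)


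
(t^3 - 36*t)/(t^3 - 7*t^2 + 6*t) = (t + 6)/(t - 1)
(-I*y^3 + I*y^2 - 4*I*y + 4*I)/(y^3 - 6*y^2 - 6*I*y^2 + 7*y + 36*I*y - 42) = I*(-y^3 + y^2 - 4*y + 4)/(y^3 - 6*y^2*(1 + I) + y*(7 + 36*I) - 42)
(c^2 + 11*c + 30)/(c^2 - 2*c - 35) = (c + 6)/(c - 7)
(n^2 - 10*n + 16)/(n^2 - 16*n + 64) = (n - 2)/(n - 8)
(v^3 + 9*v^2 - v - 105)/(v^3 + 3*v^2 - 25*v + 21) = (v + 5)/(v - 1)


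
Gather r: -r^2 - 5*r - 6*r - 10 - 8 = -r^2 - 11*r - 18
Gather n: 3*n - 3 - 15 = 3*n - 18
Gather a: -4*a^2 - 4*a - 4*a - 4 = -4*a^2 - 8*a - 4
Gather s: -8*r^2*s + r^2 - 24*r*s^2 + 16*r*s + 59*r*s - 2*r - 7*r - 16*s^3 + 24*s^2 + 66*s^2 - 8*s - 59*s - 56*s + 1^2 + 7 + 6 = r^2 - 9*r - 16*s^3 + s^2*(90 - 24*r) + s*(-8*r^2 + 75*r - 123) + 14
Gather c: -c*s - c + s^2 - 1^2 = c*(-s - 1) + s^2 - 1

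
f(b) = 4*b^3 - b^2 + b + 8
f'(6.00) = 421.00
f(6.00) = 842.00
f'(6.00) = 421.00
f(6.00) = 842.00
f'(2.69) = 82.45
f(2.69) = 81.31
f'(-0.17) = 1.69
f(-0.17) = 7.78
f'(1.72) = 33.06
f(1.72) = 27.12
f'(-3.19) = 129.49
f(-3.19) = -135.21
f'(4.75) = 262.25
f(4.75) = 418.88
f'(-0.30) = 2.68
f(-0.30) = 7.50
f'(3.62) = 151.01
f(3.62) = 188.27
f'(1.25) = 17.25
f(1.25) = 15.50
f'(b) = 12*b^2 - 2*b + 1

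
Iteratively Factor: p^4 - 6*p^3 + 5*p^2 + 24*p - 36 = (p - 3)*(p^3 - 3*p^2 - 4*p + 12) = (p - 3)*(p - 2)*(p^2 - p - 6) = (p - 3)*(p - 2)*(p + 2)*(p - 3)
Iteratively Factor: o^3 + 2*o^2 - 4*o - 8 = (o - 2)*(o^2 + 4*o + 4) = (o - 2)*(o + 2)*(o + 2)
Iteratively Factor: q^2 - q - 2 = (q + 1)*(q - 2)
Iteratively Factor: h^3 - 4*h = (h)*(h^2 - 4) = h*(h - 2)*(h + 2)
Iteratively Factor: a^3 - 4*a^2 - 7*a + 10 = (a - 1)*(a^2 - 3*a - 10) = (a - 5)*(a - 1)*(a + 2)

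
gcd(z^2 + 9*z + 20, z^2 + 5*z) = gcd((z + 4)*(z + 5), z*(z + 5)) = z + 5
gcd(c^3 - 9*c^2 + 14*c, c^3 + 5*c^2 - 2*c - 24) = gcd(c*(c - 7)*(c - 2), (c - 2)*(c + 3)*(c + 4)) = c - 2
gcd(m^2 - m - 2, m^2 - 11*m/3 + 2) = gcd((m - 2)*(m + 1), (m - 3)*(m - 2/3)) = 1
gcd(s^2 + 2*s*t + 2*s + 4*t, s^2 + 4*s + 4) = s + 2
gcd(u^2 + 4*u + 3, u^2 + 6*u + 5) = u + 1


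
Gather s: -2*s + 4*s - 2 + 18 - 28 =2*s - 12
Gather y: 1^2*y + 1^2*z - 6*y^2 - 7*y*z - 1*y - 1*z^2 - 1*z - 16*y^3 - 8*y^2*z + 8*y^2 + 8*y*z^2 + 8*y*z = -16*y^3 + y^2*(2 - 8*z) + y*(8*z^2 + z) - z^2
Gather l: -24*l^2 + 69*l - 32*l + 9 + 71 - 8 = -24*l^2 + 37*l + 72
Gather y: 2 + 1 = 3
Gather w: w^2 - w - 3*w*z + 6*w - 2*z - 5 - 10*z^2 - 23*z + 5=w^2 + w*(5 - 3*z) - 10*z^2 - 25*z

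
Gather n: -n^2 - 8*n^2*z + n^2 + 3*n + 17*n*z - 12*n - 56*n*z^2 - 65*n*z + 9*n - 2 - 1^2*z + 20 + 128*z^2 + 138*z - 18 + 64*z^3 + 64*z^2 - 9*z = -8*n^2*z + n*(-56*z^2 - 48*z) + 64*z^3 + 192*z^2 + 128*z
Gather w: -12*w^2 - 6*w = -12*w^2 - 6*w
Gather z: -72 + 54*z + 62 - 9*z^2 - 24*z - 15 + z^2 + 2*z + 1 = -8*z^2 + 32*z - 24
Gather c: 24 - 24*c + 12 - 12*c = 36 - 36*c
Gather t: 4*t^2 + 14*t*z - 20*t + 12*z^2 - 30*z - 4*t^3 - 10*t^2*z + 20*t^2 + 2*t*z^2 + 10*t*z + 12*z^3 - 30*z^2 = -4*t^3 + t^2*(24 - 10*z) + t*(2*z^2 + 24*z - 20) + 12*z^3 - 18*z^2 - 30*z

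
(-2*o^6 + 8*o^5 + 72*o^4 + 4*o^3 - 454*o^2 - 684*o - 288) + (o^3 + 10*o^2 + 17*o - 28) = -2*o^6 + 8*o^5 + 72*o^4 + 5*o^3 - 444*o^2 - 667*o - 316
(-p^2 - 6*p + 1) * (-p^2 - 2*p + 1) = p^4 + 8*p^3 + 10*p^2 - 8*p + 1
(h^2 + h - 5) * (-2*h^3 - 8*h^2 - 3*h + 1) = -2*h^5 - 10*h^4 - h^3 + 38*h^2 + 16*h - 5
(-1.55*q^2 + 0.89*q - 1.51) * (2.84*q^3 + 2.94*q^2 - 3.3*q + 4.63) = -4.402*q^5 - 2.0294*q^4 + 3.4432*q^3 - 14.5529*q^2 + 9.1037*q - 6.9913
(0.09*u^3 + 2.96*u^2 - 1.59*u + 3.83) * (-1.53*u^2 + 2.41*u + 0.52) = -0.1377*u^5 - 4.3119*u^4 + 9.6131*u^3 - 8.1526*u^2 + 8.4035*u + 1.9916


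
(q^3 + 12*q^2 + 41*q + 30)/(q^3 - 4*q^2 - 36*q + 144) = (q^2 + 6*q + 5)/(q^2 - 10*q + 24)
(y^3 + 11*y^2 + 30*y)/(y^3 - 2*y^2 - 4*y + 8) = y*(y^2 + 11*y + 30)/(y^3 - 2*y^2 - 4*y + 8)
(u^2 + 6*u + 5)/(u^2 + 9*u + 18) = (u^2 + 6*u + 5)/(u^2 + 9*u + 18)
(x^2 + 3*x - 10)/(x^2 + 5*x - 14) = (x + 5)/(x + 7)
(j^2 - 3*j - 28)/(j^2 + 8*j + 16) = (j - 7)/(j + 4)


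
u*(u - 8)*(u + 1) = u^3 - 7*u^2 - 8*u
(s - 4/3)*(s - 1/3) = s^2 - 5*s/3 + 4/9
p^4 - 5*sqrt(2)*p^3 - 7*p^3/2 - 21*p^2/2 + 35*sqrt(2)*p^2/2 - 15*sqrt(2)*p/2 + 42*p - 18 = (p - 3)*(p - 1/2)*(p - 6*sqrt(2))*(p + sqrt(2))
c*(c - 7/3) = c^2 - 7*c/3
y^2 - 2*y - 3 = (y - 3)*(y + 1)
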